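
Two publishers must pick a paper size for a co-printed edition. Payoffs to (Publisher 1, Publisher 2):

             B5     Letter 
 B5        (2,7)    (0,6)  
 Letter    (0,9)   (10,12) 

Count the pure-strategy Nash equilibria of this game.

2

Both B5: Publisher 1 gets 2 (best alternative 0); Publisher 2 gets 7 (best alternative 6). Neither deviates — NE.
Both Letter: Publisher 1 gets 10 (best alternative 0); Publisher 2 gets 12 (best alternative 9). Neither deviates — NE.
(B5, Letter) is not a NE: Publisher 1 would switch to Letter (10 > 0).
No other cell survives both best-response checks, so there are 2 pure NE.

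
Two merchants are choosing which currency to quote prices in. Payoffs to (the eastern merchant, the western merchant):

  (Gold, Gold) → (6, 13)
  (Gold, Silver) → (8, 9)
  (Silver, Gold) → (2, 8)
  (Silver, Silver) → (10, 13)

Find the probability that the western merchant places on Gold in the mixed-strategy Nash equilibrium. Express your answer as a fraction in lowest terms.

The western merchant's mix q on Gold must make the eastern merchant indifferent between Gold and Silver.
The eastern merchant's payoff from Gold: 6q + 8(1−q). From Silver: 2q + 10(1−q).
Set equal: 4q = 2(1−q) → q = 2/6 = 1/3.

1/3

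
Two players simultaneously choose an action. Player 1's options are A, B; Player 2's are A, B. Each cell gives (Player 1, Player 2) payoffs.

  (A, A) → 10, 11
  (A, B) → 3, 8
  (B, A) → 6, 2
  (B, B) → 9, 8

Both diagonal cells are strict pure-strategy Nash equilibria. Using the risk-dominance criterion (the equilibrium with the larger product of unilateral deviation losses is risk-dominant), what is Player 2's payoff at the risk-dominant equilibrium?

8

At both A: Player 1 loses 10 − 6 = 4 by deviating; Player 2 loses 11 − 8 = 3. Product = 4·3 = 12.
At both B: Player 1 loses 9 − 3 = 6 by deviating; Player 2 loses 8 − 2 = 6. Product = 6·6 = 36.
36 > 12, so both B is risk-dominant. Player 2's payoff there is 8.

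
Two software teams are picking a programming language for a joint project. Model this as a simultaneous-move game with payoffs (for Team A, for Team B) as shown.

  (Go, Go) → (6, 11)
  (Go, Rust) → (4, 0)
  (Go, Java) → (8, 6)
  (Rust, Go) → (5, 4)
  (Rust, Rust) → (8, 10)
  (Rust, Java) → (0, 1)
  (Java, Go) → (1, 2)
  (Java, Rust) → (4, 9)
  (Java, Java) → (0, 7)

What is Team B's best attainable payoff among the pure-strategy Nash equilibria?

Both Go is a pure NE (Team A: 6 ≥ 5; Team B: 11 ≥ 6). Team B gets 11.
Both Rust is a pure NE (Team A: 8 ≥ 4; Team B: 10 ≥ 4). Team B gets 10.
Every other cell has a profitable deviation for at least one player. Highest of {11, 10} is 11.

11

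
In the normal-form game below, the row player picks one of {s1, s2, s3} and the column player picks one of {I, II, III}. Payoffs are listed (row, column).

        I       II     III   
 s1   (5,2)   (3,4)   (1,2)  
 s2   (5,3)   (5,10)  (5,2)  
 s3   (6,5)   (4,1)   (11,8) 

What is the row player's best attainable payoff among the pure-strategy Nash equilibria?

11

(s2, II) is a pure NE (the row player: 5 ≥ 4; the column player: 10 ≥ 3). The row player gets 5.
(s3, III) is a pure NE (the row player: 11 ≥ 5; the column player: 8 ≥ 5). The row player gets 11.
Every other cell has a profitable deviation for at least one player. Highest of {5, 11} is 11.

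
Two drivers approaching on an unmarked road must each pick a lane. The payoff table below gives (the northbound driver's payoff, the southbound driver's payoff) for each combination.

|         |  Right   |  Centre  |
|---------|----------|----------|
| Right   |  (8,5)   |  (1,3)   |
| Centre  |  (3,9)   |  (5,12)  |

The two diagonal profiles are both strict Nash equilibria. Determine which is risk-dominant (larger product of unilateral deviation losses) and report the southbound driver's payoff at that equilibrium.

At both Right: the northbound driver loses 8 − 3 = 5 by deviating; the southbound driver loses 5 − 3 = 2. Product = 5·2 = 10.
At both Centre: the northbound driver loses 5 − 1 = 4 by deviating; the southbound driver loses 12 − 9 = 3. Product = 4·3 = 12.
12 > 10, so both Centre is risk-dominant. The southbound driver's payoff there is 12.

12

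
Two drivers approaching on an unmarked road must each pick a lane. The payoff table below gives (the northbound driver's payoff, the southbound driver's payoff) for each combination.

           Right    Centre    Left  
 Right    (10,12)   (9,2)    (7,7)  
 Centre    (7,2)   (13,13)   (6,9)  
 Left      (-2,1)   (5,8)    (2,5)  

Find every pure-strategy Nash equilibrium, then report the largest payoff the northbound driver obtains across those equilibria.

Both Right is a pure NE (the northbound driver: 10 ≥ 7; the southbound driver: 12 ≥ 7). The northbound driver gets 10.
Both Centre is a pure NE (the northbound driver: 13 ≥ 9; the southbound driver: 13 ≥ 9). The northbound driver gets 13.
Every other cell has a profitable deviation for at least one player. Highest of {10, 13} is 13.

13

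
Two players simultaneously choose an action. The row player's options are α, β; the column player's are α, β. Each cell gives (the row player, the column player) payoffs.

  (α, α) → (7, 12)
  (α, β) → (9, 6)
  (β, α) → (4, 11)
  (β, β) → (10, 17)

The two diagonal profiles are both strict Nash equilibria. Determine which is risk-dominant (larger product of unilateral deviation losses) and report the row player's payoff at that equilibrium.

7

At both α: the row player loses 7 − 4 = 3 by deviating; the column player loses 12 − 6 = 6. Product = 3·6 = 18.
At both β: the row player loses 10 − 9 = 1 by deviating; the column player loses 17 − 11 = 6. Product = 1·6 = 6.
18 > 6, so both α is risk-dominant. The row player's payoff there is 7.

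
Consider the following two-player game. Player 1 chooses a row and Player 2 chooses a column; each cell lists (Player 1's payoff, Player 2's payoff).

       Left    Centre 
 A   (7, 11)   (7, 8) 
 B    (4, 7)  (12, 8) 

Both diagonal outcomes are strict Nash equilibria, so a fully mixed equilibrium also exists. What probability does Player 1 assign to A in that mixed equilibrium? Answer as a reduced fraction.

Player 1's mix p on A must make Player 2 indifferent between Left and Centre.
Player 2's payoff from Left: 11p + 7(1−p). From Centre: 8p + 8(1−p).
Set equal: 3p = 1(1−p) → p = 1/4.

1/4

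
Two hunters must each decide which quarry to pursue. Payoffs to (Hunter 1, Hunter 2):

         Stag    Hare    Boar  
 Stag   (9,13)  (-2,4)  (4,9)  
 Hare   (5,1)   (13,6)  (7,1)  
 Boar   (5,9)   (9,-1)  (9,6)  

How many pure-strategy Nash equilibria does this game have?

2

Both Stag: Hunter 1 gets 9 (best alternative 5); Hunter 2 gets 13 (best alternative 9). Neither deviates — NE.
Both Hare: Hunter 1 gets 13 (best alternative 9); Hunter 2 gets 6 (best alternative 1). Neither deviates — NE.
Both Boar is not a NE: Hunter 2 would switch to Stag (9 > 6).
No other cell survives both best-response checks, so there are 2 pure NE.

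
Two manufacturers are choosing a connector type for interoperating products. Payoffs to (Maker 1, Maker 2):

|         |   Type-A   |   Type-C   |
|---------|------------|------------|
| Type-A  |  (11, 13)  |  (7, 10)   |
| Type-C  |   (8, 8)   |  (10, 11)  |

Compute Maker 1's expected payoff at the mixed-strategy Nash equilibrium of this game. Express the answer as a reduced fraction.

Maker 2 mixes with probability q on Type-A, chosen so Maker 1 is indifferent: 11q + 7(1−q) = 8q + 10(1−q) gives q = 1/2.
Maker 1's expected payoff (from either row, since indifferent) is 11·1/2 + 7·1/2 = 9.

9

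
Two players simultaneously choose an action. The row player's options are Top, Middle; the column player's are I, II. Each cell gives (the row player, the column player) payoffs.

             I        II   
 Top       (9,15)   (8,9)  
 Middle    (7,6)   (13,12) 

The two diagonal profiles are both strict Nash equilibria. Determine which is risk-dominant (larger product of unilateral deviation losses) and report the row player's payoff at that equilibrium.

At (Top, I): the row player loses 9 − 7 = 2 by deviating; the column player loses 15 − 9 = 6. Product = 2·6 = 12.
At (Middle, II): the row player loses 13 − 8 = 5 by deviating; the column player loses 12 − 6 = 6. Product = 5·6 = 30.
30 > 12, so (Middle, II) is risk-dominant. The row player's payoff there is 13.

13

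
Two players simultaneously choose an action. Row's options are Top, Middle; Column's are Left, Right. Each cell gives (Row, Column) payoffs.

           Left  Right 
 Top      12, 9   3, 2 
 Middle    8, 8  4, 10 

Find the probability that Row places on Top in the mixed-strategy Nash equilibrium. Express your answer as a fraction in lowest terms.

2/9

Row's mix p on Top must make Column indifferent between Left and Right.
Column's payoff from Left: 9p + 8(1−p). From Right: 2p + 10(1−p).
Set equal: 7p = 2(1−p) → p = 2/9.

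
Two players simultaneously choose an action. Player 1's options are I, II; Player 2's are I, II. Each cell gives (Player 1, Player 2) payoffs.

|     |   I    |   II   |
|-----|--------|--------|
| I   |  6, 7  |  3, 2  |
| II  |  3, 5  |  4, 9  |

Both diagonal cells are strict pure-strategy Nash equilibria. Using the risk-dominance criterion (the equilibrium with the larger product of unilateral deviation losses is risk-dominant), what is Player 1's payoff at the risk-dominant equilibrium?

At both I: Player 1 loses 6 − 3 = 3 by deviating; Player 2 loses 7 − 2 = 5. Product = 3·5 = 15.
At both II: Player 1 loses 4 − 3 = 1 by deviating; Player 2 loses 9 − 5 = 4. Product = 1·4 = 4.
15 > 4, so both I is risk-dominant. Player 1's payoff there is 6.

6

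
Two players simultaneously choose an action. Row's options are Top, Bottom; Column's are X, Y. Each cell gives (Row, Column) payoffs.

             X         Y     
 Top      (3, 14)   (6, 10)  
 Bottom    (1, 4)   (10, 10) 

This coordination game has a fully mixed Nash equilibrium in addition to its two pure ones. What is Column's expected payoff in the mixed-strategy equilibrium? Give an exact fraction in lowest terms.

Row mixes with probability p on Top, chosen so Column is indifferent: 14p + 4(1−p) = 10p + 10(1−p) gives p = 3/5.
Column's expected payoff is 14·3/5 + 4·2/5 = 10.

10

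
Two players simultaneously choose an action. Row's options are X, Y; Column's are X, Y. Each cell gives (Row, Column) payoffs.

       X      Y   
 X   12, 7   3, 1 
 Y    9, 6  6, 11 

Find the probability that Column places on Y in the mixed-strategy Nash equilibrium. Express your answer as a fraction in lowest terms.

Column's mix q on X must make Row indifferent between X and Y.
Row's payoff from X: 12q + 3(1−q). From Y: 9q + 6(1−q).
Set equal: 3q = 3(1−q) → q = 3/6 = 1/2.
Probability on Y is 1 − 1/2 = 1/2.

1/2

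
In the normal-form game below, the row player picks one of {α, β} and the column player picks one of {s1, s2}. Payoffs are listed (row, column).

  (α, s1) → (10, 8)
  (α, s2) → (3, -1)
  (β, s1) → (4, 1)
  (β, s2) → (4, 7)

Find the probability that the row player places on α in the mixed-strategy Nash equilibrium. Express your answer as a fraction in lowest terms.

The row player's mix p on α must make the column player indifferent between s1 and s2.
The column player's payoff from s1: 8p + 1(1−p). From s2: (-1)p + 7(1−p).
Set equal: 9p = 6(1−p) → p = 6/15 = 2/5.

2/5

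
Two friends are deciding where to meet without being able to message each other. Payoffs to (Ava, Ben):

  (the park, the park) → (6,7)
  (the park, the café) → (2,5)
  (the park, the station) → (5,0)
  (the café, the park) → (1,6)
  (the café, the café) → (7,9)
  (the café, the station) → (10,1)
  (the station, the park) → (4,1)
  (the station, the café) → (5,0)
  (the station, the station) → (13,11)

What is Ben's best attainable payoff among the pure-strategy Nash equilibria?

Both the park is a pure NE (Ava: 6 ≥ 4; Ben: 7 ≥ 5). Ben gets 7.
Both the café is a pure NE (Ava: 7 ≥ 5; Ben: 9 ≥ 6). Ben gets 9.
Both the station is a pure NE (Ava: 13 ≥ 10; Ben: 11 ≥ 1). Ben gets 11.
Every other cell has a profitable deviation for at least one player. Highest of {7, 9, 11} is 11.

11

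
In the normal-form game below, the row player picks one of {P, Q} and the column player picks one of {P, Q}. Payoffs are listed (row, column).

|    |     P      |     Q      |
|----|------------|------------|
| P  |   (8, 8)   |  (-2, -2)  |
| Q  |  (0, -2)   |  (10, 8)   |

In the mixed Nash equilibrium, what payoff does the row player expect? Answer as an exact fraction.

The column player mixes with probability q on P, chosen so the row player is indifferent: 8q + (-2)(1−q) = 0q + 10(1−q) gives q = 3/5.
The row player's expected payoff (from either row, since indifferent) is 8·3/5 + (-2)·2/5 = 4.

4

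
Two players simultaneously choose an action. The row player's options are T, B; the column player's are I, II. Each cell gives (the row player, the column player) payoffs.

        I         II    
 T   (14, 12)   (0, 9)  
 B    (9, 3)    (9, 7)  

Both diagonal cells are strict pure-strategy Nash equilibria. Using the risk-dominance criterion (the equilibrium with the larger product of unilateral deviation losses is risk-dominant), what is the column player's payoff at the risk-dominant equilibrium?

7

At (T, I): the row player loses 14 − 9 = 5 by deviating; the column player loses 12 − 9 = 3. Product = 5·3 = 15.
At (B, II): the row player loses 9 − 0 = 9 by deviating; the column player loses 7 − 3 = 4. Product = 9·4 = 36.
36 > 15, so (B, II) is risk-dominant. The column player's payoff there is 7.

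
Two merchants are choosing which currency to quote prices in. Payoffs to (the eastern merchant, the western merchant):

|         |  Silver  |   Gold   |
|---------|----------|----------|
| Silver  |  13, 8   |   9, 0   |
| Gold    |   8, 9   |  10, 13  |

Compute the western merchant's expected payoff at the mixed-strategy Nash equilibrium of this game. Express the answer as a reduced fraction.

26/3

The eastern merchant mixes with probability p on Silver, chosen so the western merchant is indifferent: 8p + 9(1−p) = 0p + 13(1−p) gives p = 1/3.
The western merchant's expected payoff is 8·1/3 + 9·2/3 = 26/3.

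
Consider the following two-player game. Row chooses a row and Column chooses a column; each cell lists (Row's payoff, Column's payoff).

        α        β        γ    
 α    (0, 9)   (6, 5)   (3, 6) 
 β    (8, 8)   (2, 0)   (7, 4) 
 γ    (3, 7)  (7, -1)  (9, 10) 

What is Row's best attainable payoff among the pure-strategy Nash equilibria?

(β, α) is a pure NE (Row: 8 ≥ 3; Column: 8 ≥ 4). Row gets 8.
Both γ is a pure NE (Row: 9 ≥ 7; Column: 10 ≥ 7). Row gets 9.
Every other cell has a profitable deviation for at least one player. Highest of {8, 9} is 9.

9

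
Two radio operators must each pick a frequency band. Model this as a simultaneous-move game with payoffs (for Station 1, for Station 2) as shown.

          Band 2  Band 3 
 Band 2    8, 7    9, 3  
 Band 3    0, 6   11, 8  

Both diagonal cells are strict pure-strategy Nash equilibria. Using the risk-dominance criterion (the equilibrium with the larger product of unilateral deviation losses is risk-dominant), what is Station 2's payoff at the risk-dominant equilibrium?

7

At both Band 2: Station 1 loses 8 − 0 = 8 by deviating; Station 2 loses 7 − 3 = 4. Product = 8·4 = 32.
At both Band 3: Station 1 loses 11 − 9 = 2 by deviating; Station 2 loses 8 − 6 = 2. Product = 2·2 = 4.
32 > 4, so both Band 2 is risk-dominant. Station 2's payoff there is 7.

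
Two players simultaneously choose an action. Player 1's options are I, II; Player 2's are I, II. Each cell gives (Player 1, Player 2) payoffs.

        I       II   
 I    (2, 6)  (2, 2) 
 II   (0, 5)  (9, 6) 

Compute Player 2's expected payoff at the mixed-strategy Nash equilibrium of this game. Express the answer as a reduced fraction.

Player 1 mixes with probability p on I, chosen so Player 2 is indifferent: 6p + 5(1−p) = 2p + 6(1−p) gives p = 1/5.
Player 2's expected payoff is 6·1/5 + 5·4/5 = 26/5.

26/5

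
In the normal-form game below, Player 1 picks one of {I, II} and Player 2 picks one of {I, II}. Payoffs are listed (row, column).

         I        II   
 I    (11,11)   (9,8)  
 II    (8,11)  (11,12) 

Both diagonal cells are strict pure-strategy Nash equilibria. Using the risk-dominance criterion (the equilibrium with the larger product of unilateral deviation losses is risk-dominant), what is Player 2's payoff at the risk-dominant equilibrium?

At both I: Player 1 loses 11 − 8 = 3 by deviating; Player 2 loses 11 − 8 = 3. Product = 3·3 = 9.
At both II: Player 1 loses 11 − 9 = 2 by deviating; Player 2 loses 12 − 11 = 1. Product = 2·1 = 2.
9 > 2, so both I is risk-dominant. Player 2's payoff there is 11.

11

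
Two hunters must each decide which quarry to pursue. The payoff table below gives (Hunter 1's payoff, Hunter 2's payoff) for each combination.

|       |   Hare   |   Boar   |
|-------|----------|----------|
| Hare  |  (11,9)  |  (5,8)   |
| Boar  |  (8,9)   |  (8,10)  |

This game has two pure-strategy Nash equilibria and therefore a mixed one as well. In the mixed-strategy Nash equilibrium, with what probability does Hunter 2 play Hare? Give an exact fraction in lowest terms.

1/2

Hunter 2's mix q on Hare must make Hunter 1 indifferent between Hare and Boar.
Hunter 1's payoff from Hare: 11q + 5(1−q). From Boar: 8q + 8(1−q).
Set equal: 3q = 3(1−q) → q = 3/6 = 1/2.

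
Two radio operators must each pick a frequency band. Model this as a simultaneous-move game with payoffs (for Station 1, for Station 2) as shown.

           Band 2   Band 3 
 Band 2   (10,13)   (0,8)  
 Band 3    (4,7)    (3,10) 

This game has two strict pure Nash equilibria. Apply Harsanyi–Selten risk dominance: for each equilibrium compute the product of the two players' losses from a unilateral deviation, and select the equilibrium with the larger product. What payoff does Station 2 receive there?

At both Band 2: Station 1 loses 10 − 4 = 6 by deviating; Station 2 loses 13 − 8 = 5. Product = 6·5 = 30.
At both Band 3: Station 1 loses 3 − 0 = 3 by deviating; Station 2 loses 10 − 7 = 3. Product = 3·3 = 9.
30 > 9, so both Band 2 is risk-dominant. Station 2's payoff there is 13.

13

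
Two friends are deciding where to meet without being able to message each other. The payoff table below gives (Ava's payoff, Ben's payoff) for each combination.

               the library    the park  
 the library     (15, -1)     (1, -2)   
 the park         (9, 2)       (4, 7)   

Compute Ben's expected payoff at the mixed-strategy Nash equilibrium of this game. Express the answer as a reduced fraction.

Ava mixes with probability p on the library, chosen so Ben is indifferent: (-1)p + 2(1−p) = (-2)p + 7(1−p) gives p = 5/6.
Ben's expected payoff is (-1)·5/6 + 2·1/6 = -1/2.

-1/2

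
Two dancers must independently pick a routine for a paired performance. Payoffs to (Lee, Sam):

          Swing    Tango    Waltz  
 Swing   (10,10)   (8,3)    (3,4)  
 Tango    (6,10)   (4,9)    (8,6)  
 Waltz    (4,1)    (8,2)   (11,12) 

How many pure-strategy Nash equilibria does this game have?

Both Swing: Lee gets 10 (best alternative 6); Sam gets 10 (best alternative 4). Neither deviates — NE.
Both Waltz: Lee gets 11 (best alternative 8); Sam gets 12 (best alternative 2). Neither deviates — NE.
Both Tango is not a NE: Lee would switch to Swing (8 > 4).
No other cell survives both best-response checks, so there are 2 pure NE.

2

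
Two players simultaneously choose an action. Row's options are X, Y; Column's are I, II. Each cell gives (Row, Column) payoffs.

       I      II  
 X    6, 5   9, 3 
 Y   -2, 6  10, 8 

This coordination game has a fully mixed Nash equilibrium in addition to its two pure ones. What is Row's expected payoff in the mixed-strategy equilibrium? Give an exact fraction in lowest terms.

26/3

Column mixes with probability q on I, chosen so Row is indifferent: 6q + 9(1−q) = (-2)q + 10(1−q) gives q = 1/9.
Row's expected payoff (from either row, since indifferent) is 6·1/9 + 9·8/9 = 26/3.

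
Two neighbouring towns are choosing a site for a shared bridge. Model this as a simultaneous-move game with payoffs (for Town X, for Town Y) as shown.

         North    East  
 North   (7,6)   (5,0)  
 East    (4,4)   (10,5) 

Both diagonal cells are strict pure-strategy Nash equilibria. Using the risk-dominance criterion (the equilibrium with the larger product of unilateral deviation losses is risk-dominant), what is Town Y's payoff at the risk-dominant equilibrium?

6

At both North: Town X loses 7 − 4 = 3 by deviating; Town Y loses 6 − 0 = 6. Product = 3·6 = 18.
At both East: Town X loses 10 − 5 = 5 by deviating; Town Y loses 5 − 4 = 1. Product = 5·1 = 5.
18 > 5, so both North is risk-dominant. Town Y's payoff there is 6.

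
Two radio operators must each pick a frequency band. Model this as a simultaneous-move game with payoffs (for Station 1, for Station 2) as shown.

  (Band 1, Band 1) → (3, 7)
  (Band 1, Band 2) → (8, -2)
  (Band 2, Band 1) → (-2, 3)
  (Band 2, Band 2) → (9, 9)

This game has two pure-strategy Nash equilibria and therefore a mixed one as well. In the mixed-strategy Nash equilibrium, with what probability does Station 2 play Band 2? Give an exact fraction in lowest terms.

5/6

Station 2's mix q on Band 1 must make Station 1 indifferent between Band 1 and Band 2.
Station 1's payoff from Band 1: 3q + 8(1−q). From Band 2: (-2)q + 9(1−q).
Set equal: 5q = 1(1−q) → q = 1/6.
Probability on Band 2 is 1 − 1/6 = 5/6.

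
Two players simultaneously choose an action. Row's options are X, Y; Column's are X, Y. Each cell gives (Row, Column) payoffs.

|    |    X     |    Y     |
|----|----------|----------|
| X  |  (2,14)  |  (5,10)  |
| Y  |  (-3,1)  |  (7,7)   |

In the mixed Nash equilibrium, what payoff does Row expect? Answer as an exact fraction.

29/7

Column mixes with probability q on X, chosen so Row is indifferent: 2q + 5(1−q) = (-3)q + 7(1−q) gives q = 2/7.
Row's expected payoff (from either row, since indifferent) is 2·2/7 + 5·5/7 = 29/7.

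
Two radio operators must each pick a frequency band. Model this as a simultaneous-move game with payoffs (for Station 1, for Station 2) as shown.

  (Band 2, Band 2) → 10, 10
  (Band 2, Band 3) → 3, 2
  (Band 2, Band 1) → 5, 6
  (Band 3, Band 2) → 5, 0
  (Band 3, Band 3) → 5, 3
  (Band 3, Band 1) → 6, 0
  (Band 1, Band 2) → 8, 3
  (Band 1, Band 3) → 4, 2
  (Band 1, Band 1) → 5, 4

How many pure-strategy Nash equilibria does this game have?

Both Band 2: Station 1 gets 10 (best alternative 8); Station 2 gets 10 (best alternative 6). Neither deviates — NE.
Both Band 3: Station 1 gets 5 (best alternative 4); Station 2 gets 3 (best alternative 0). Neither deviates — NE.
Both Band 1 is not a NE: Station 1 would switch to Band 3 (6 > 5).
No other cell survives both best-response checks, so there are 2 pure NE.

2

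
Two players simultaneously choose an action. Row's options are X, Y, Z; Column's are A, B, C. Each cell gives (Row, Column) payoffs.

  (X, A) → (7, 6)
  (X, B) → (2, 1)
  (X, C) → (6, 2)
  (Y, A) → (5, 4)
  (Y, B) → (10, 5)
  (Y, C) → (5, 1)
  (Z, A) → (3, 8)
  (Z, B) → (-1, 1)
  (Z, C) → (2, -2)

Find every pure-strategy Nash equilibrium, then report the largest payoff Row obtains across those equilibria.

(X, A) is a pure NE (Row: 7 ≥ 5; Column: 6 ≥ 2). Row gets 7.
(Y, B) is a pure NE (Row: 10 ≥ 2; Column: 5 ≥ 4). Row gets 10.
Every other cell has a profitable deviation for at least one player. Highest of {7, 10} is 10.

10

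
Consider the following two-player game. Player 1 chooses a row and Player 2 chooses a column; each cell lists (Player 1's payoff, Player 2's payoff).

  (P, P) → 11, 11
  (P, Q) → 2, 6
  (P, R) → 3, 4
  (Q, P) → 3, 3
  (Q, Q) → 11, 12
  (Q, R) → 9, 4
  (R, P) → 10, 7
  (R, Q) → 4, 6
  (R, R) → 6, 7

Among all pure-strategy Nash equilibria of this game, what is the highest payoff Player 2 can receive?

12

Both P is a pure NE (Player 1: 11 ≥ 10; Player 2: 11 ≥ 6). Player 2 gets 11.
Both Q is a pure NE (Player 1: 11 ≥ 4; Player 2: 12 ≥ 4). Player 2 gets 12.
Every other cell has a profitable deviation for at least one player. Highest of {11, 12} is 12.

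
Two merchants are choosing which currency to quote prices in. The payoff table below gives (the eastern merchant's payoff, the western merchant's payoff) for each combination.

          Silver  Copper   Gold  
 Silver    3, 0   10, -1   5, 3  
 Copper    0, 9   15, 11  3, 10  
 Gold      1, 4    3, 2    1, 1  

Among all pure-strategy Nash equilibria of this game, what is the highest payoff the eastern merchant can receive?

15

(Silver, Gold) is a pure NE (the eastern merchant: 5 ≥ 3; the western merchant: 3 ≥ 0). The eastern merchant gets 5.
Both Copper is a pure NE (the eastern merchant: 15 ≥ 10; the western merchant: 11 ≥ 10). The eastern merchant gets 15.
Every other cell has a profitable deviation for at least one player. Highest of {5, 15} is 15.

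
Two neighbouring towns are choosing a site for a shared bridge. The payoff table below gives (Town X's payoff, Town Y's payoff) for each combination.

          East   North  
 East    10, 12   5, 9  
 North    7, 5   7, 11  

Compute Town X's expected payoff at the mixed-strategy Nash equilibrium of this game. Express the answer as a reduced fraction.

Town Y mixes with probability q on East, chosen so Town X is indifferent: 10q + 5(1−q) = 7q + 7(1−q) gives q = 2/5.
Town X's expected payoff (from either row, since indifferent) is 10·2/5 + 5·3/5 = 7.

7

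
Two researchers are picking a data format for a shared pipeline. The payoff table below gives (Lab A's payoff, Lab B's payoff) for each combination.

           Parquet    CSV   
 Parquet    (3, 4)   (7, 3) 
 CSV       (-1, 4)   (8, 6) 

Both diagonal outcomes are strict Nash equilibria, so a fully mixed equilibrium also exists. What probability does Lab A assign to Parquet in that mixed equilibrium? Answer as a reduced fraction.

2/3

Lab A's mix p on Parquet must make Lab B indifferent between Parquet and CSV.
Lab B's payoff from Parquet: 4p + 4(1−p). From CSV: 3p + 6(1−p).
Set equal: 1p = 2(1−p) → p = 2/3.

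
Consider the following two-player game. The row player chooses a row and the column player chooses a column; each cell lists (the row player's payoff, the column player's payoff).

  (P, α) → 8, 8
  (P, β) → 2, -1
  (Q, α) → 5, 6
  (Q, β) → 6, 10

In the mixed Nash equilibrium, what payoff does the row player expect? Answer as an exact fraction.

38/7

The column player mixes with probability q on α, chosen so the row player is indifferent: 8q + 2(1−q) = 5q + 6(1−q) gives q = 4/7.
The row player's expected payoff (from either row, since indifferent) is 8·4/7 + 2·3/7 = 38/7.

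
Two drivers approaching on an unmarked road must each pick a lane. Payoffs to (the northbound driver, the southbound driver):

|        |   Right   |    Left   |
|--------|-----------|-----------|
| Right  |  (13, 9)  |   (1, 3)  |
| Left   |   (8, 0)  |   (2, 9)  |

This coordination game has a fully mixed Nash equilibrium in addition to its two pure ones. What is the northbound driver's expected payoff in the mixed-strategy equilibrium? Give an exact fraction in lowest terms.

The southbound driver mixes with probability q on Right, chosen so the northbound driver is indifferent: 13q + 1(1−q) = 8q + 2(1−q) gives q = 1/6.
The northbound driver's expected payoff (from either row, since indifferent) is 13·1/6 + 1·5/6 = 3.

3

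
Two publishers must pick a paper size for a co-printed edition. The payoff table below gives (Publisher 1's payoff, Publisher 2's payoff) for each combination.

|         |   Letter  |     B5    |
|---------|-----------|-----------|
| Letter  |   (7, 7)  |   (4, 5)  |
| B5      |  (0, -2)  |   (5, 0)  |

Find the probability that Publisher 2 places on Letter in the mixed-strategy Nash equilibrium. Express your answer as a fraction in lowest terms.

1/8

Publisher 2's mix q on Letter must make Publisher 1 indifferent between Letter and B5.
Publisher 1's payoff from Letter: 7q + 4(1−q). From B5: 0q + 5(1−q).
Set equal: 7q = 1(1−q) → q = 1/8.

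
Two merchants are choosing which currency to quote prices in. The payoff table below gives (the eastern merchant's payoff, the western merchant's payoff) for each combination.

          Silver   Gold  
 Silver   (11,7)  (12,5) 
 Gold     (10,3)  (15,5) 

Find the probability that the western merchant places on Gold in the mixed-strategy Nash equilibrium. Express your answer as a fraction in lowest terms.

1/4

The western merchant's mix q on Silver must make the eastern merchant indifferent between Silver and Gold.
The eastern merchant's payoff from Silver: 11q + 12(1−q). From Gold: 10q + 15(1−q).
Set equal: 1q = 3(1−q) → q = 3/4.
Probability on Gold is 1 − 3/4 = 1/4.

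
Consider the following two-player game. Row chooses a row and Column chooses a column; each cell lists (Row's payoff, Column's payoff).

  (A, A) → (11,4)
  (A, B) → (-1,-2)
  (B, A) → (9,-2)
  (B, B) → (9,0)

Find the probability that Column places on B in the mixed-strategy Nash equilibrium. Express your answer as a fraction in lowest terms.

Column's mix q on A must make Row indifferent between A and B.
Row's payoff from A: 11q + (-1)(1−q). From B: 9q + 9(1−q).
Set equal: 2q = 10(1−q) → q = 10/12 = 5/6.
Probability on B is 1 − 5/6 = 1/6.

1/6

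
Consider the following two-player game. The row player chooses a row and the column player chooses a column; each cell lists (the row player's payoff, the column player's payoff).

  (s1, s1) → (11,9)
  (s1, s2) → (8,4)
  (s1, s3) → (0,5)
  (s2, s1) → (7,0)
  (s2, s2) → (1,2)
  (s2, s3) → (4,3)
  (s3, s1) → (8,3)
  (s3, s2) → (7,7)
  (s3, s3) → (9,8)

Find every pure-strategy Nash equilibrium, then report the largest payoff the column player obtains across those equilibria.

Both s1 is a pure NE (the row player: 11 ≥ 8; the column player: 9 ≥ 5). The column player gets 9.
Both s3 is a pure NE (the row player: 9 ≥ 4; the column player: 8 ≥ 7). The column player gets 8.
Every other cell has a profitable deviation for at least one player. Highest of {9, 8} is 9.

9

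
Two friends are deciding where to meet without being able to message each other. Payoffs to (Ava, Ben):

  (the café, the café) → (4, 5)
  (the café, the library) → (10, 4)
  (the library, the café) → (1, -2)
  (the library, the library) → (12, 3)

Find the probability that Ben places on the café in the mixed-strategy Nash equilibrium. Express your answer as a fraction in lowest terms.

2/5

Ben's mix q on the café must make Ava indifferent between the café and the library.
Ava's payoff from the café: 4q + 10(1−q). From the library: 1q + 12(1−q).
Set equal: 3q = 2(1−q) → q = 2/5.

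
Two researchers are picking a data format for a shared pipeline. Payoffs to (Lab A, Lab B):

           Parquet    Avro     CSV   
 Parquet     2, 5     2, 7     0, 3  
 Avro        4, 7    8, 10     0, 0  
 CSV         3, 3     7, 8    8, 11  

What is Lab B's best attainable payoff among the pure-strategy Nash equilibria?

11

Both Avro is a pure NE (Lab A: 8 ≥ 7; Lab B: 10 ≥ 7). Lab B gets 10.
Both CSV is a pure NE (Lab A: 8 ≥ 0; Lab B: 11 ≥ 8). Lab B gets 11.
Every other cell has a profitable deviation for at least one player. Highest of {10, 11} is 11.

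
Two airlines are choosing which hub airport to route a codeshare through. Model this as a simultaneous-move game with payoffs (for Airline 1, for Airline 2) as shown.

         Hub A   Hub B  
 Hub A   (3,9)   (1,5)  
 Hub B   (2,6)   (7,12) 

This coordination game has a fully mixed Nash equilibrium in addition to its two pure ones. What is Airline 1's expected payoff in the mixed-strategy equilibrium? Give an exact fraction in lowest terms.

Airline 2 mixes with probability q on Hub A, chosen so Airline 1 is indifferent: 3q + 1(1−q) = 2q + 7(1−q) gives q = 6/7.
Airline 1's expected payoff (from either row, since indifferent) is 3·6/7 + 1·1/7 = 19/7.

19/7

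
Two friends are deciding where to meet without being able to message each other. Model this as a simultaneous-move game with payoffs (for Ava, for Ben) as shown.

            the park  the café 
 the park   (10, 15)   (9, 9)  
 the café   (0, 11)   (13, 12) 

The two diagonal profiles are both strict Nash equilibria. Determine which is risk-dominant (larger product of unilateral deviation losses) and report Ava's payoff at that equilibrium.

At both the park: Ava loses 10 − 0 = 10 by deviating; Ben loses 15 − 9 = 6. Product = 10·6 = 60.
At both the café: Ava loses 13 − 9 = 4 by deviating; Ben loses 12 − 11 = 1. Product = 4·1 = 4.
60 > 4, so both the park is risk-dominant. Ava's payoff there is 10.

10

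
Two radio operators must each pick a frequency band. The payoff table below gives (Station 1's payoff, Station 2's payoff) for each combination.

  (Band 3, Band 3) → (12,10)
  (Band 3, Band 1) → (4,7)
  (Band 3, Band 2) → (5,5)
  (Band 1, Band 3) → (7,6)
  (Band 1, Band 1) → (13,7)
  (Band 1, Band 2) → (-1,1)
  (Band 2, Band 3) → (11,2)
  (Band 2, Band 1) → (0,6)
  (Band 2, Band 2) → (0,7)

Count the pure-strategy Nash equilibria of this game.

Both Band 3: Station 1 gets 12 (best alternative 11); Station 2 gets 10 (best alternative 7). Neither deviates — NE.
Both Band 1: Station 1 gets 13 (best alternative 4); Station 2 gets 7 (best alternative 6). Neither deviates — NE.
Both Band 2 is not a NE: Station 1 would switch to Band 3 (5 > 0).
No other cell survives both best-response checks, so there are 2 pure NE.

2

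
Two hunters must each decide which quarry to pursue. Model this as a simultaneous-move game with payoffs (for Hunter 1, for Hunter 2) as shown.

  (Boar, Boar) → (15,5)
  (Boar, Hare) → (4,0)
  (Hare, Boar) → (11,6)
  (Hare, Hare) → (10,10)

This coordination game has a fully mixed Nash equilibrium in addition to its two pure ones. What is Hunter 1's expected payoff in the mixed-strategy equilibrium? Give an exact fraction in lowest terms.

53/5

Hunter 2 mixes with probability q on Boar, chosen so Hunter 1 is indifferent: 15q + 4(1−q) = 11q + 10(1−q) gives q = 3/5.
Hunter 1's expected payoff (from either row, since indifferent) is 15·3/5 + 4·2/5 = 53/5.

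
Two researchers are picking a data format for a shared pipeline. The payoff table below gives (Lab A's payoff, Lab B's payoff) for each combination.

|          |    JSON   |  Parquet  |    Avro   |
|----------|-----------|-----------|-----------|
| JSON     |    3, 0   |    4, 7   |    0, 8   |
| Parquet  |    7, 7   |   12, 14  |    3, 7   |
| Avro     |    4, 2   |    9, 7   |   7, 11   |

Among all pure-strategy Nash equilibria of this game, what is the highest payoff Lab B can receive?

Both Parquet is a pure NE (Lab A: 12 ≥ 9; Lab B: 14 ≥ 7). Lab B gets 14.
Both Avro is a pure NE (Lab A: 7 ≥ 3; Lab B: 11 ≥ 7). Lab B gets 11.
Every other cell has a profitable deviation for at least one player. Highest of {14, 11} is 14.

14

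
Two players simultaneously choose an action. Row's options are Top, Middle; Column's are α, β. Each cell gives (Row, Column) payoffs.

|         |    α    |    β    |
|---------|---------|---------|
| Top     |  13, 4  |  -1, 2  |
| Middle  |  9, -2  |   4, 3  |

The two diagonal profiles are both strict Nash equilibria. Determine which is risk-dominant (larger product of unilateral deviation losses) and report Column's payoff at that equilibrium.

At (Top, α): Row loses 13 − 9 = 4 by deviating; Column loses 4 − 2 = 2. Product = 4·2 = 8.
At (Middle, β): Row loses 4 − (-1) = 5 by deviating; Column loses 3 − (-2) = 5. Product = 5·5 = 25.
25 > 8, so (Middle, β) is risk-dominant. Column's payoff there is 3.

3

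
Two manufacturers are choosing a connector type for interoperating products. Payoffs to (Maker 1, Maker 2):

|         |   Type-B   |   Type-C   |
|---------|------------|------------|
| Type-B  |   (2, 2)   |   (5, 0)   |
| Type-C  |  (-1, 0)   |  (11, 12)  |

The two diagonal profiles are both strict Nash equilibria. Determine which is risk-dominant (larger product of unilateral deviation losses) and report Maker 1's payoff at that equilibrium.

11

At both Type-B: Maker 1 loses 2 − (-1) = 3 by deviating; Maker 2 loses 2 − 0 = 2. Product = 3·2 = 6.
At both Type-C: Maker 1 loses 11 − 5 = 6 by deviating; Maker 2 loses 12 − 0 = 12. Product = 6·12 = 72.
72 > 6, so both Type-C is risk-dominant. Maker 1's payoff there is 11.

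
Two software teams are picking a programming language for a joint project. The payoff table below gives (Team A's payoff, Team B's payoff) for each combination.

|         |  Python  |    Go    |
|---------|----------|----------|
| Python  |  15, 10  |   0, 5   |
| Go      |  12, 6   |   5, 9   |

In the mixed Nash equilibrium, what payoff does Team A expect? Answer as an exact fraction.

75/8

Team B mixes with probability q on Python, chosen so Team A is indifferent: 15q + 0(1−q) = 12q + 5(1−q) gives q = 5/8.
Team A's expected payoff (from either row, since indifferent) is 15·5/8 + 0·3/8 = 75/8.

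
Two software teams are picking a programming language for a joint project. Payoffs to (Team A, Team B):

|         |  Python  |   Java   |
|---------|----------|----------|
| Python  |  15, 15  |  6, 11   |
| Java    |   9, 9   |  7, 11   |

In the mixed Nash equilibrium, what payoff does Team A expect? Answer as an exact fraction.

Team B mixes with probability q on Python, chosen so Team A is indifferent: 15q + 6(1−q) = 9q + 7(1−q) gives q = 1/7.
Team A's expected payoff (from either row, since indifferent) is 15·1/7 + 6·6/7 = 51/7.

51/7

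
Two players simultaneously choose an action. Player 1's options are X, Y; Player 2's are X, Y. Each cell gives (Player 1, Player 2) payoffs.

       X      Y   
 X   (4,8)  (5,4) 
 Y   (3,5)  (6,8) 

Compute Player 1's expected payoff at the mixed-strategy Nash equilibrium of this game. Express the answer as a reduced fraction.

Player 2 mixes with probability q on X, chosen so Player 1 is indifferent: 4q + 5(1−q) = 3q + 6(1−q) gives q = 1/2.
Player 1's expected payoff (from either row, since indifferent) is 4·1/2 + 5·1/2 = 9/2.

9/2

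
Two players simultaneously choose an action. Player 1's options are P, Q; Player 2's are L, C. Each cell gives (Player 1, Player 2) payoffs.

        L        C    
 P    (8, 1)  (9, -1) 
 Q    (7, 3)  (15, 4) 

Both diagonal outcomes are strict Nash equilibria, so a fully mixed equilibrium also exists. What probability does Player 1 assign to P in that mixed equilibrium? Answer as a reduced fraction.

1/3

Player 1's mix p on P must make Player 2 indifferent between L and C.
Player 2's payoff from L: 1p + 3(1−p). From C: (-1)p + 4(1−p).
Set equal: 2p = 1(1−p) → p = 1/3.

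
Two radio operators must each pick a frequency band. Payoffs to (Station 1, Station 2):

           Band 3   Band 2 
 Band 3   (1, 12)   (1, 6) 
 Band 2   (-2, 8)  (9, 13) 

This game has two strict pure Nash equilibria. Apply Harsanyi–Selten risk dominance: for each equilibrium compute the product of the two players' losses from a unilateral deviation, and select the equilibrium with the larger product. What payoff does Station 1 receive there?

At both Band 3: Station 1 loses 1 − (-2) = 3 by deviating; Station 2 loses 12 − 6 = 6. Product = 3·6 = 18.
At both Band 2: Station 1 loses 9 − 1 = 8 by deviating; Station 2 loses 13 − 8 = 5. Product = 8·5 = 40.
40 > 18, so both Band 2 is risk-dominant. Station 1's payoff there is 9.

9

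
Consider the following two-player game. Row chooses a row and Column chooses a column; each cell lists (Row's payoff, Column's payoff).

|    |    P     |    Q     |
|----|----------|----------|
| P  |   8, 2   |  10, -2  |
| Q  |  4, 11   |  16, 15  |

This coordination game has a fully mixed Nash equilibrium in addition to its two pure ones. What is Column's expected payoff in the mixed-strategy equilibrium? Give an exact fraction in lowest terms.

13/2

Row mixes with probability p on P, chosen so Column is indifferent: 2p + 11(1−p) = (-2)p + 15(1−p) gives p = 1/2.
Column's expected payoff is 2·1/2 + 11·1/2 = 13/2.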